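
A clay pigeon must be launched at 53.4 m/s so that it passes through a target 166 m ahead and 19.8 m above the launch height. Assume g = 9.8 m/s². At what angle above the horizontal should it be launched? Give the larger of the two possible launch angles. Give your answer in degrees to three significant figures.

Trajectory: y = x tanθ − g x² (1 + tan²θ)/(2v₀²). With x = 166, y = 19.8, v₀ = 53.4, g = 9.80:
47.35 tan²θ − 166 tanθ + (67.15) = 0.
tanθ = [166 ± √(166² − 4 × 47.35 × (67.15))] / (2 × 47.35) = (166 ± 121.8) / 94.70, giving tanθ = 0.4666 or 3.039.
θ = 25.02° or 71.79°; the larger is 71.79°.

71.8°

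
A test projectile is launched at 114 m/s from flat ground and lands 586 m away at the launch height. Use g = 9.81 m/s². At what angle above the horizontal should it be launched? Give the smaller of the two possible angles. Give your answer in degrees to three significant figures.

13.1°

Level-ground range R = v₀² sin(2θ)/g ⇒ sin(2θ) = gR/v₀² = 9.81 × 586 / 114² = 0.4423.
2θ = 26.25° or 180° − 26.25° = 153.7°, so θ = 13.13° or 76.87°.
The smaller angle is 13.13°.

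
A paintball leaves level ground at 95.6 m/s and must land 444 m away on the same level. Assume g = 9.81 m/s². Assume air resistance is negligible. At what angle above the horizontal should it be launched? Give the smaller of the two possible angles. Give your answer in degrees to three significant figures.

From R = (v₀²/g) sin 2θ: sin 2θ = 9.81 × 444 / 9139.4 = 0.4766.
2θ = 28.46° or 180° − 28.46° = 151.5°, so θ = 14.23° or 75.77°.
The smaller angle is 14.23°.

14.2°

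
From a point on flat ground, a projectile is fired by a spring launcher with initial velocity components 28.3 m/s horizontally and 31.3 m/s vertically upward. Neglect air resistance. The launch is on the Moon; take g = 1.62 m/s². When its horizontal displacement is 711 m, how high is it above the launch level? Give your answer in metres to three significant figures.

x = vₓ t ⇒ t = 711/28.30 = 25.12 s.
Height: y = v_y0 t − ½ g t² = 31.30 × 25.12 − 0.8100 × 25.12² = 786.4 − 511.3 = 275.1 m.

275 m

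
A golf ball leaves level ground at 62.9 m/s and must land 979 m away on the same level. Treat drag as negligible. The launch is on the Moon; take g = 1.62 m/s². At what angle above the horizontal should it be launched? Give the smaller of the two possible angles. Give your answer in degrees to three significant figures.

R = v₀² sin 2θ / g gives sin 2θ = gR/v₀² = 1.62·979/62.9² = 0.4009.
2θ = 23.63° or 180° − 23.63° = 156.4°, so θ = 11.82° or 78.18°.
The smaller angle is 11.82°.

11.8°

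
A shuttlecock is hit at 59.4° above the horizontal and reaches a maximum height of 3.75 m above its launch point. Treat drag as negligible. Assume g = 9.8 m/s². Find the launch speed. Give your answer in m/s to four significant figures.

At the peak v_y = 0, so v_y0 = √(2gH) = √(2 × 9.80 × 3.75) = 8.573 m/s.
v_y0 = v₀ sin θ ⇒ v₀ = 8.573 / sin 59.4° = 9.960 m/s.

9.960 m/s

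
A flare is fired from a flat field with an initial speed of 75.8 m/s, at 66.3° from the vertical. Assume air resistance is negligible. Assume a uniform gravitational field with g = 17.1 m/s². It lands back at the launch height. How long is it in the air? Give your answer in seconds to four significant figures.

3.563 s

Resolve: vₓ = 75.80 sin 66.3° = 69.41 m/s and v_y0 = 75.80 cos 66.3° = 30.47 m/s.
It returns to y = 0 when t = 2 v_y0 / g = 2(30.47)/17.1 = 3.563 s.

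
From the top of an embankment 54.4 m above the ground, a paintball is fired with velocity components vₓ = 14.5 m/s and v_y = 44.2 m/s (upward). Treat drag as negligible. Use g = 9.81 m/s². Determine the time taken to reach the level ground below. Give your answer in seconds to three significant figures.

With up positive and y = 0 at the ground: y(t) = 54.4 + (44.20) t − 4.905 t². Setting y = 0 and taking the positive root: t = [44.20 + √(44.20² + 2·9.81·54.4)] / 9.81 = (44.20 + 54.96) / 9.81 = 10.11 s.

10.1 s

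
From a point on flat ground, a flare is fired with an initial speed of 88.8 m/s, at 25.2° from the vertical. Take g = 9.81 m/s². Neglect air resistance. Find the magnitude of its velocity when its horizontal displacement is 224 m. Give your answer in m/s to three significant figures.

Horizontal component vₓ = 88.80 sin 25.2° = 37.81 m/s; vertical v_y0 = 88.80 cos 25.2° = 80.35 m/s.
Time to reach x = 224 m: t = x/vₓ = 224/37.81 = 5.924 s.
Vertical velocity there: v_y = v_y0 − g t = 80.35 − 9.81 × 5.924 = 22.23 m/s.
Speed: √(vₓ² + v_y²) = √(37.81² + 22.23²) = 43.86 m/s.

43.9 m/s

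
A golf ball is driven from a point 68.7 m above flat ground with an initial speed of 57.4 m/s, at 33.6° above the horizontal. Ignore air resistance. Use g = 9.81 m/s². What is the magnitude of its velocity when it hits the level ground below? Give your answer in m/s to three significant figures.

Resolve: vₓ = 57.40 cos 33.6° = 47.81 m/s and v_y0 = 57.40 sin 33.6° = 31.76 m/s.
The projectile lands when y = 68.7 + (31.76) t − ½·9.81·t² = 0. Positive root: t = (31.76 + √(31.76² + 2·9.81·68.7)) / 9.81 = (31.76 + 48.55) / 9.81 = 8.187 s.
Vertical velocity at impact: v_y = v_y0 − g t = 31.76 − 9.81 × 8.187 = −48.55 m/s.
Speed: |v| = √(vₓ² + v_y²) = √(47.81² + 48.55²) = 68.14 m/s.

68.1 m/s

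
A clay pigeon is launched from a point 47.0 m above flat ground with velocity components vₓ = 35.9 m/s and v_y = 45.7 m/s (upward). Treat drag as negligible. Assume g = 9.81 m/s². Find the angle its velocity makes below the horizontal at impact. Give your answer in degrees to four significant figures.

Vertical motion (up positive, ground at y = 0): 4.905 t² − (45.70) t − 47.0 = 0, so t = (45.70 + √(45.70² + 2·9.81·47.0)) / 9.81 = (45.70 + 54.87) / 9.81 = 10.25 s.
At impact: v_y = v_y0 − g t = −54.87 m/s; vₓ = 35.90 m/s.
Angle below horizontal: arctan(|v_y|/vₓ) = arctan(54.87/35.90) = 56.80°.

56.80°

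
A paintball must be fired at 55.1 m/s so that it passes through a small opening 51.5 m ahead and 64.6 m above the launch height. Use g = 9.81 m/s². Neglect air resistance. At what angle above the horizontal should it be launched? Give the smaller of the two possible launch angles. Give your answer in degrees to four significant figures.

56.89°

Trajectory: y = x tanθ − g x² (1 + tan²θ)/(2v₀²). With x = 51.5, y = 64.6, v₀ = 55.1, g = 9.81:
4.285 tan²θ − 51.5 tanθ + (68.88) = 0.
tanθ = [51.5 ± √(51.5² − 4 × 4.285 × (68.88))] / (2 × 4.285) = (51.5 ± 38.36) / 8.570, giving tanθ = 1.533 or 10.49.
θ = 56.89° or 84.55°; the smaller is 56.89°.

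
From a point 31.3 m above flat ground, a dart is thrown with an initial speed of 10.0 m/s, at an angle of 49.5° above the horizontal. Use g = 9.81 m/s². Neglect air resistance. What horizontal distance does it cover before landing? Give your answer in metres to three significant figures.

22.2 m

vₓ = 10.00 cos 49.5° = 6.494 m/s; v_y0 = 10.00 sin 49.5° = 7.604 m/s.
Vertical motion (up positive, ground at y = 0): 4.905 t² − (7.604) t − 31.3 = 0, so t = (7.604 + √(7.604² + 2·9.81·31.3)) / 9.81 = (7.604 + 25.92) / 9.81 = 3.417 s.
Horizontal distance: R = vₓ t = 6.494 × 3.417 = 22.19 m.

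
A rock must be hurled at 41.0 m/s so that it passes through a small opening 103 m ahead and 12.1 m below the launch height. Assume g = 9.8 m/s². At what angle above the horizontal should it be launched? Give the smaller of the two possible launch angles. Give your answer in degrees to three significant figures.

Trajectory: y = x tanθ − g x² (1 + tan²θ)/(2v₀²). With x = 103, y = −12.1, v₀ = 41.0, g = 9.80:
30.92 tan²θ − 103 tanθ + (18.82) = 0.
tanθ = [103 ± √(103² − 4 × 30.92 × (18.82))] / (2 × 30.92) = (103 ± 91.00) / 61.85, giving tanθ = 0.1941 or 3.137.
θ = 10.98° or 72.32°; the smaller is 10.98°.

11.0°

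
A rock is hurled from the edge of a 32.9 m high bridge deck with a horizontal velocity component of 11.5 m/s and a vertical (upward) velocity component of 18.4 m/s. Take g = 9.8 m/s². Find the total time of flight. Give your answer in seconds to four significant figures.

5.077 s

With up positive and y = 0 at the ground: y(t) = 32.9 + (18.40) t − 4.900 t². Setting y = 0 and taking the positive root: t = [18.40 + √(18.40² + 2·9.80·32.9)] / 9.80 = (18.40 + 31.36) / 9.80 = 5.077 s.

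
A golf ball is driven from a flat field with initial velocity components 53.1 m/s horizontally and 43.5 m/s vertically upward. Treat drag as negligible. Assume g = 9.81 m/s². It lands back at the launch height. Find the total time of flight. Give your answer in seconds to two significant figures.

8.9 s

It returns to y = 0 when t = 2 v_y0 / g = 2(43.50)/9.81 = 8.869 s.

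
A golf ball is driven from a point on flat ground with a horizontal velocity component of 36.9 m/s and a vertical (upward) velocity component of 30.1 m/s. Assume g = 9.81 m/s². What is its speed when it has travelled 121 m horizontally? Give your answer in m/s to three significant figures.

37.0 m/s

At x = 121 m, t = x/vₓ = 121/36.90 = 3.279 s.
Vertical velocity there: v_y = v_y0 − g t = 30.10 − 9.81 × 3.279 = −2.068 m/s.
Speed: √(vₓ² + v_y²) = √(36.90² + 2.068²) = 36.96 m/s.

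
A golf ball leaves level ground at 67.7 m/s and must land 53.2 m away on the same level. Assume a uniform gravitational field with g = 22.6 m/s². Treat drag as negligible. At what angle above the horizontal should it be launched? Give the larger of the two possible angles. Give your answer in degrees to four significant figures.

82.40°

R = v₀² sin 2θ / g gives sin 2θ = gR/v₀² = 22.6·53.2/67.7² = 0.2623.
2θ = 15.21° or 180° − 15.21° = 164.8°, so θ = 7.604° or 82.40°.
The larger angle is 82.40°.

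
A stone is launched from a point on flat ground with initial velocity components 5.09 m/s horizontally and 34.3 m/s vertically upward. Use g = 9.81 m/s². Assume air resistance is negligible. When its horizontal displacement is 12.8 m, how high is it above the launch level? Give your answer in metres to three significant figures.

55.2 m

At x = 12.8 m, t = x/vₓ = 12.8/5.090 = 2.515 s.
Height: y = v_y0 t − ½ g t² = 34.30 × 2.515 − 4.905 × 2.515² = 86.26 − 31.02 = 55.24 m.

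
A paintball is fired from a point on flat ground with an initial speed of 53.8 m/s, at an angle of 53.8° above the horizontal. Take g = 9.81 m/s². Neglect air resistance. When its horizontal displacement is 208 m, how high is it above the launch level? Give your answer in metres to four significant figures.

74.01 m

vₓ = 53.80 cos 53.8° = 31.77 m/s; v_y0 = 53.80 sin 53.8° = 43.41 m/s.
x = vₓ t ⇒ t = 208/31.77 = 6.546 s.
Height: y = v_y0 t − ½ g t² = 43.41 × 6.546 − 4.905 × 6.546² = 284.2 − 210.2 = 74.01 m.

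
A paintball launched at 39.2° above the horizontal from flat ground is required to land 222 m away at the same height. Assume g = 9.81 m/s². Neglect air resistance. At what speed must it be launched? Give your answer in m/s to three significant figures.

From R = (v₀² / g) sin 2θ: v₀ = √(gR / sin 2θ).
v₀ = √(9.81 × 222 / sin 78.40°) = √(2178 / 0.9796) = √2223.2 = 47.15 m/s.

47.2 m/s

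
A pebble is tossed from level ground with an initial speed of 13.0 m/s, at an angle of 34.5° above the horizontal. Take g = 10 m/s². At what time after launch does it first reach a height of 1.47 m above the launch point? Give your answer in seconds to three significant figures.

Components: vₓ = 13.00 cos 34.5° = 10.71 m/s, v_y0 = 13.00 sin 34.5° = 7.363 m/s.
Height y(t) = 7.363 t − 5.000 t² = 1.47 gives 5.000 t² − 7.363 t + 1.47 = 0.
t = [7.363 ± √(7.363² − 2·10.0·1.47)] / 10.0 = (7.363 ± 4.982) / 10.0, so t = 0.2382 s or t = 1.235 s.
The first (ascending) time is 0.2382 s.

0.238 s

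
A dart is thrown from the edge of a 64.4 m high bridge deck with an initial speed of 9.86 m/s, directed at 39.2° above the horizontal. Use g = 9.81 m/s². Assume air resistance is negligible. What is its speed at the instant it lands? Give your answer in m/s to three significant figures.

Horizontal component vₓ = 9.860 cos 39.2° = 7.641 m/s; vertical v_y0 = 9.860 sin 39.2° = 6.232 m/s.
Vertical motion (up positive, ground at y = 0): 4.905 t² − (6.232) t − 64.4 = 0, so t = (6.232 + √(6.232² + 2·9.81·64.4)) / 9.81 = (6.232 + 36.09) / 9.81 = 4.314 s.
Vertical velocity at impact: v_y = v_y0 − g t = 6.232 − 9.81 × 4.314 = −36.09 m/s.
Speed: |v| = √(vₓ² + v_y²) = √(7.641² + 36.09²) = 36.89 m/s.

36.9 m/s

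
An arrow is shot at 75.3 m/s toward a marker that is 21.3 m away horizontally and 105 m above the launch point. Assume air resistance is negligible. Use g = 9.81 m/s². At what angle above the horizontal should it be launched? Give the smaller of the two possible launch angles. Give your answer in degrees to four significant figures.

Trajectory: y = x tanθ − g x² (1 + tan²θ)/(2v₀²). With x = 21.3, y = 105, v₀ = 75.3, g = 9.81:
0.3925 tan²θ − 21.3 tanθ + (105.4) = 0.
tanθ = [21.3 ± √(21.3² − 4 × 0.3925 × (105.4))] / (2 × 0.3925) = (21.3 ± 16.98) / 0.7849, giving tanθ = 5.507 or 48.76.
θ = 79.71° or 88.83°; the smaller is 79.71°.

79.71°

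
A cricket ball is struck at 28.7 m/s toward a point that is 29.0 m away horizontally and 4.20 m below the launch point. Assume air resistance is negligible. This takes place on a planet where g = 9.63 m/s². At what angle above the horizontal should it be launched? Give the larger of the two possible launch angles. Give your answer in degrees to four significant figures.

Trajectory: y = x tanθ − g x² (1 + tan²θ)/(2v₀²). With x = 29.0, y = −4.20, v₀ = 28.7, g = 9.63:
4.916 tan²θ − 29.0 tanθ + (0.7162) = 0.
tanθ = [29.0 ± √(29.0² − 4 × 4.916 × (0.7162))] / (2 × 4.916) = (29.0 ± 28.76) / 9.832, giving tanθ = 0.02480 or 5.874.
θ = 1.421° or 80.34°; the larger is 80.34°.

80.34°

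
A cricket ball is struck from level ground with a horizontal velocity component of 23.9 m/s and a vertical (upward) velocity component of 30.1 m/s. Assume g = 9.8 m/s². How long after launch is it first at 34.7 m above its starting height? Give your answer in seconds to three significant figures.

Set y = v_y0 t − ½ g t² = 34.7: 4.900 t² − 30.10 t + 34.7 = 0.
Quadratic formula: t = (30.10 ± √225.89) / 9.80 = (30.10 ± 15.03) / 9.80 → t = 1.538 s or 4.605 s.
The first (ascending) time is 1.538 s.

1.54 s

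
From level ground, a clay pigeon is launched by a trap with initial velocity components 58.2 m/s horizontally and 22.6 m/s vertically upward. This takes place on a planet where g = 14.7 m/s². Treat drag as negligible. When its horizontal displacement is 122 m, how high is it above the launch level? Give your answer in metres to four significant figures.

15.08 m

Time to reach x = 122 m: t = x/vₓ = 122/58.20 = 2.096 s.
Height: y = v_y0 t − ½ g t² = 22.60 × 2.096 − 7.350 × 2.096² = 47.37 − 32.30 = 15.08 m.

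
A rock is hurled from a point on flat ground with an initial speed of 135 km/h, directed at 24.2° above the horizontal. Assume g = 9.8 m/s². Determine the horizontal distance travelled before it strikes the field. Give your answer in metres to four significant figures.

107.3 m

Convert: 135 km/h = 135/3.6 = 37.50 m/s.
Horizontal component vₓ = 37.50 cos 24.2° = 34.20 m/s; vertical v_y0 = 37.50 sin 24.2° = 15.37 m/s.
Flight time T = 2 v_y0 / g = 3.137 s.
Horizontal distance R = vₓ T = 34.20 × 3.137 = 107.3 m.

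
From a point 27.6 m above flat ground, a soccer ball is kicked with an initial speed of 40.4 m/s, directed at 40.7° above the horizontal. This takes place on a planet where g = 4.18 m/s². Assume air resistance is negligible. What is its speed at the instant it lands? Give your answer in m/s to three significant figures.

43.2 m/s

Horizontal component vₓ = 40.40 cos 40.7° = 30.63 m/s; vertical v_y0 = 40.40 sin 40.7° = 26.34 m/s.
Vertical motion (up positive, ground at y = 0): 2.090 t² − (26.34) t − 27.6 = 0, so t = (26.34 + √(26.34² + 2·4.18·27.6)) / 4.18 = (26.34 + 30.41) / 4.18 = 13.58 s.
Vertical velocity at impact: v_y = v_y0 − g t = 26.34 − 4.18 × 13.58 = −30.41 m/s.
Speed: |v| = √(vₓ² + v_y²) = √(30.63² + 30.41²) = 43.16 m/s.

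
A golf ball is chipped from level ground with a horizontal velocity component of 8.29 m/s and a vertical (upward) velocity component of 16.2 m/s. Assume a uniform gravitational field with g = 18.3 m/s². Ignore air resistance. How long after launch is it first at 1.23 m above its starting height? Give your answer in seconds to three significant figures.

Require v_y0 t − ½ g t² = 1.23, i.e. 9.150 t² − 16.20 t + 1.23 = 0.
t = [16.20 ± √(16.20² − 2·18.3·1.23)] / 18.3 = (16.20 ± 14.75) / 18.3, so t = 0.07950 s or t = 1.691 s.
The first (ascending) time is 0.07950 s.

0.0795 s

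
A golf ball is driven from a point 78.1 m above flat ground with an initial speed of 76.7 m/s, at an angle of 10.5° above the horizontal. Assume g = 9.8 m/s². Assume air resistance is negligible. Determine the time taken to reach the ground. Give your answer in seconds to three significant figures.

5.67 s

Resolve: vₓ = 76.70 cos 10.5° = 75.42 m/s and v_y0 = 76.70 sin 10.5° = 13.98 m/s.
The projectile lands when y = 78.1 + (13.98) t − ½·9.80·t² = 0. Positive root: t = (13.98 + √(13.98² + 2·9.80·78.1)) / 9.80 = (13.98 + 41.55) / 9.80 = 5.666 s.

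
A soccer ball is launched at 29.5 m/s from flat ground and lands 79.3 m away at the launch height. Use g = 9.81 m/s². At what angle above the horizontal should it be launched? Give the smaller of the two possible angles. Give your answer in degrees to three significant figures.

Level-ground range R = v₀² sin(2θ)/g ⇒ sin(2θ) = gR/v₀² = 9.81 × 79.3 / 29.5² = 0.8939.
2θ = 63.37° or 180° − 63.37° = 116.6°, so θ = 31.68° or 58.32°.
The smaller angle is 31.68°.

31.7°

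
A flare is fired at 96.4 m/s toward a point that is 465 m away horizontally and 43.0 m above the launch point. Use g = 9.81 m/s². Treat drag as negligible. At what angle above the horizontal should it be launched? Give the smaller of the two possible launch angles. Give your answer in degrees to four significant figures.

20.40°

Trajectory: y = x tanθ − g x² (1 + tan²θ)/(2v₀²). With x = 465, y = 43.0, v₀ = 96.4, g = 9.81:
114.1 tan²θ − 465 tanθ + (157.1) = 0.
tanθ = [465 ± √(465² − 4 × 114.1 × (157.1))] / (2 × 114.1) = (465 ± 380.1) / 228.3, giving tanθ = 0.3718 or 3.703.
θ = 20.40° or 74.89°; the smaller is 20.40°.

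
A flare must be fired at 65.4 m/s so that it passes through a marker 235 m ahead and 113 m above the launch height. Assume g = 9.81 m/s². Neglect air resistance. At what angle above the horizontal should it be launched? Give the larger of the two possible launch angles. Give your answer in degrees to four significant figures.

69.44°

Trajectory: y = x tanθ − g x² (1 + tan²θ)/(2v₀²). With x = 235, y = 113, v₀ = 65.4, g = 9.81:
63.33 tan²θ − 235 tanθ + (176.3) = 0.
tanθ = [235 ± √(235² − 4 × 63.33 × (176.3))] / (2 × 63.33) = (235 ± 102.7) / 126.7, giving tanθ = 1.044 or 2.666.
θ = 46.24° or 69.44°; the larger is 69.44°.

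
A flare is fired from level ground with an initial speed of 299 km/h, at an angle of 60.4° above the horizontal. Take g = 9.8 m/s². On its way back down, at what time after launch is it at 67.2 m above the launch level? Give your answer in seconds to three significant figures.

13.7 s

Convert: 299 km/h = 299/3.6 = 83.06 m/s.
Components: vₓ = 83.06 cos 60.4° = 41.02 m/s, v_y0 = 83.06 sin 60.4° = 72.22 m/s.
Height y(t) = 72.22 t − 4.900 t² = 67.2 gives 4.900 t² − 72.22 t + 67.2 = 0.
t = [72.22 ± √(72.22² − 2·9.80·67.2)] / 9.80 = (72.22 ± 62.43) / 9.80, so t = 0.9981 s or t = 13.74 s.
The descending-branch root is 13.74 s.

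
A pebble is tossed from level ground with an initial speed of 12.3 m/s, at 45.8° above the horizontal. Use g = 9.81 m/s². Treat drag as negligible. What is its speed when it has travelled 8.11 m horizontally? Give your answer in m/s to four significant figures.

vₓ = 12.30 cos 45.8° = 8.575 m/s; v_y0 = 12.30 sin 45.8° = 8.818 m/s.
At x = 8.11 m, t = x/vₓ = 8.11/8.575 = 0.9458 s.
Vertical velocity there: v_y = v_y0 − g t = 8.818 − 9.81 × 0.9458 = −0.4599 m/s.
Speed: √(vₓ² + v_y²) = √(8.575² + 0.4599²) = 8.587 m/s.

8.587 m/s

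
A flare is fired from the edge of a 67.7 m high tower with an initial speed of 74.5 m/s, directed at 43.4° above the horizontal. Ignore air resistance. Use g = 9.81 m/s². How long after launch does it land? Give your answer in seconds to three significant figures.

Resolve: vₓ = 74.50 cos 43.4° = 54.13 m/s and v_y0 = 74.50 sin 43.4° = 51.19 m/s.
The projectile lands when y = 67.7 + (51.19) t − ½·9.81·t² = 0. Positive root: t = (51.19 + √(51.19² + 2·9.81·67.7)) / 9.81 = (51.19 + 62.84) / 9.81 = 11.62 s.

11.6 s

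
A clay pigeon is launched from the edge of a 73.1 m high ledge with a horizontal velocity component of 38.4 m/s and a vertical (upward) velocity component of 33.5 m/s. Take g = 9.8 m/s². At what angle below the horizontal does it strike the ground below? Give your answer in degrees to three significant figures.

With up positive and y = 0 at the ground: y(t) = 73.1 + (33.50) t − 4.900 t². Setting y = 0 and taking the positive root: t = [33.50 + √(33.50² + 2·9.80·73.1)] / 9.80 = (33.50 + 50.55) / 9.80 = 8.576 s.
At impact: v_y = v_y0 − g t = −50.55 m/s; vₓ = 38.40 m/s.
Angle below horizontal: arctan(|v_y|/vₓ) = arctan(50.55/38.40) = 52.78°.

52.8°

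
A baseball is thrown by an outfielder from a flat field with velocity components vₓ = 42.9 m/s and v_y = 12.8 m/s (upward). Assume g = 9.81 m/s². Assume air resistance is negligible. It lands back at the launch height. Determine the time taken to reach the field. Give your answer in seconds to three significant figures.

Landing at launch height ⇒ T = 2 v_y0 / g = 2 × 12.80 / 9.81 = 2.610 s.

2.61 s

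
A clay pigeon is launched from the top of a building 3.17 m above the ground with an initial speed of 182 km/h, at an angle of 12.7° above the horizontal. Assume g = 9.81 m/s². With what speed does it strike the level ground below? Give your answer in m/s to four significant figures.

Convert: 182 km/h = 182/3.6 = 50.56 m/s.
Horizontal component vₓ = 50.56 cos 12.7° = 49.32 m/s; vertical v_y0 = 50.56 sin 12.7° = 11.11 m/s.
Vertical motion (up positive, ground at y = 0): 4.905 t² − (11.11) t − 3.17 = 0, so t = (11.11 + √(11.11² + 2·9.81·3.17)) / 9.81 = (11.11 + 13.63) / 9.81 = 2.522 s.
Vertical velocity at impact: v_y = v_y0 − g t = 11.11 − 9.81 × 2.522 = −13.63 m/s.
Speed: |v| = √(vₓ² + v_y²) = √(49.32² + 13.63²) = 51.17 m/s.

51.17 m/s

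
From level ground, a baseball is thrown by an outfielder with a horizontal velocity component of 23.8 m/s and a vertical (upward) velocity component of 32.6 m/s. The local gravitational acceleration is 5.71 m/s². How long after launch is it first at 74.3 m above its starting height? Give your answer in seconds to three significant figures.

Height y(t) = 32.60 t − 2.855 t² = 74.3 gives 2.855 t² − 32.60 t + 74.3 = 0.
t = [32.60 ± √(32.60² − 2·5.71·74.3)] / 5.71 = (32.60 ± 14.64) / 5.71, so t = 3.146 s or t = 8.273 s.
The first (ascending) time is 3.146 s.

3.15 s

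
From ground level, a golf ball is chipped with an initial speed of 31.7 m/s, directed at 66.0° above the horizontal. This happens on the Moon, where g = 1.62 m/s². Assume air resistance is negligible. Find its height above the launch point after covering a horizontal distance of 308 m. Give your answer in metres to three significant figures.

vₓ = 31.70 cos 66.0° = 12.89 m/s; v_y0 = 31.70 sin 66.0° = 28.96 m/s.
x = vₓ t ⇒ t = 308/12.89 = 23.89 s.
Height: y = v_y0 t − ½ g t² = 28.96 × 23.89 − 0.8100 × 23.89² = 691.8 − 462.2 = 229.6 m.

230 m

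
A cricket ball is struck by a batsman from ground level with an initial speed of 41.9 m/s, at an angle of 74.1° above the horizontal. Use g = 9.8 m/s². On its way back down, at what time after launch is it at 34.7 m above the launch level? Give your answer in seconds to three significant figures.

7.25 s

Resolve: vₓ = 41.90 cos 74.1° = 11.48 m/s and v_y0 = 41.90 sin 74.1° = 40.30 m/s.
Height y(t) = 40.30 t − 4.900 t² = 34.7 gives 4.900 t² − 40.30 t + 34.7 = 0.
Quadratic formula: t = (40.30 ± √943.73) / 9.80 = (40.30 ± 30.72) / 9.80 → t = 0.9772 s or 7.247 s.
The descending-branch root is 7.247 s.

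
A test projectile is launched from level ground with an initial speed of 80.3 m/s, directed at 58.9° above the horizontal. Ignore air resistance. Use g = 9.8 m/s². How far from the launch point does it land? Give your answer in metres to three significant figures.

582 m

vₓ = 80.30 cos 58.9° = 41.48 m/s; v_y0 = 80.30 sin 58.9° = 68.76 m/s.
Time aloft: T = 2 v_y0 / g = 2 × 68.76 / 9.80 = 14.03 s.
Horizontal distance R = vₓ T = 41.48 × 14.03 = 582.0 m.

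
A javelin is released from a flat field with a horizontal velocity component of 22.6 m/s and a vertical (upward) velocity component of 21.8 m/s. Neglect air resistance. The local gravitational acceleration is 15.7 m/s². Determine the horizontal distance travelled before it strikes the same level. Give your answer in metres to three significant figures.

62.8 m

Time aloft: T = 2 v_y0 / g = 2 × 21.80 / 15.7 = 2.777 s.
Horizontal distance R = vₓ T = 22.60 × 2.777 = 62.76 m.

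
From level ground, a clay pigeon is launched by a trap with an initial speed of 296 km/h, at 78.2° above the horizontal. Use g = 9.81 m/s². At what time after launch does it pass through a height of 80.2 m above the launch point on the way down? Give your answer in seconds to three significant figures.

Convert: 296 km/h = 296/3.6 = 82.22 m/s.
vₓ = 82.22 cos 78.2° = 16.81 m/s; v_y0 = 82.22 sin 78.2° = 80.48 m/s.
Set y = v_y0 t − ½ g t² = 80.2: 4.905 t² − 80.48 t + 80.2 = 0.
Quadratic formula: t = (80.48 ± √4904.3) / 9.81 = (80.48 ± 70.03) / 9.81 → t = 1.066 s or 15.34 s.
The descending-branch root is 15.34 s.

15.3 s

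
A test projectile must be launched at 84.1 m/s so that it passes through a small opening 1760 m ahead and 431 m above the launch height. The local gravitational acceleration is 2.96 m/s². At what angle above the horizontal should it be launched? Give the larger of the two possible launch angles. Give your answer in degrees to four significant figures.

60.67°

Trajectory: y = x tanθ − g x² (1 + tan²θ)/(2v₀²). With x = 1760, y = 431, v₀ = 84.1, g = 2.96:
648.2 tan²θ − 1760 tanθ + (1079) = 0.
tanθ = [1760 ± √(1760² − 4 × 648.2 × (1079))] / (2 × 648.2) = (1760 ± 547.4) / 1296, giving tanθ = 0.9354 or 1.780.
θ = 43.09° or 60.67°; the larger is 60.67°.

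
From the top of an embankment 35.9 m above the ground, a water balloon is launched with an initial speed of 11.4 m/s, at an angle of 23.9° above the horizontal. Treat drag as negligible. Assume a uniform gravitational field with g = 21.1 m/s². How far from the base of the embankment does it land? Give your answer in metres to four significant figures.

21.64 m

Resolve: vₓ = 11.40 cos 23.9° = 10.42 m/s and v_y0 = 11.40 sin 23.9° = 4.619 m/s.
The projectile lands when y = 35.9 + (4.619) t − ½·21.1·t² = 0. Positive root: t = (4.619 + √(4.619² + 2·21.1·35.9)) / 21.1 = (4.619 + 39.20) / 21.1 = 2.077 s.
Horizontal distance: R = vₓ t = 10.42 × 2.077 = 21.64 m.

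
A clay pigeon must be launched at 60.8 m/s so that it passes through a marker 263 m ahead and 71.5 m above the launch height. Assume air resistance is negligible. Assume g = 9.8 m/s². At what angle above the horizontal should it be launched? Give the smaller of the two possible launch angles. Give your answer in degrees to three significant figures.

Trajectory: y = x tanθ − g x² (1 + tan²θ)/(2v₀²). With x = 263, y = 71.5, v₀ = 60.8, g = 9.80:
91.69 tan²θ − 263 tanθ + (163.2) = 0.
tanθ = [263 ± √(263² − 4 × 91.69 × (163.2))] / (2 × 91.69) = (263 ± 96.55) / 183.4, giving tanθ = 0.9077 or 1.961.
θ = 42.23° or 62.98°; the smaller is 42.23°.

42.2°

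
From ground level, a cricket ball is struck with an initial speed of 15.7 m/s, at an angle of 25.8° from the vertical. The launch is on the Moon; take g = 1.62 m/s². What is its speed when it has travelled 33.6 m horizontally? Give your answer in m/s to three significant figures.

9.21 m/s

Components: vₓ = 15.70 sin 25.8° = 6.833 m/s, v_y0 = 15.70 cos 25.8° = 14.14 m/s.
At x = 33.6 m, t = x/vₓ = 33.6/6.833 = 4.917 s.
Vertical velocity there: v_y = v_y0 − g t = 14.14 − 1.62 × 4.917 = 6.169 m/s.
Speed: √(vₓ² + v_y²) = √(6.833² + 6.169²) = 9.206 m/s.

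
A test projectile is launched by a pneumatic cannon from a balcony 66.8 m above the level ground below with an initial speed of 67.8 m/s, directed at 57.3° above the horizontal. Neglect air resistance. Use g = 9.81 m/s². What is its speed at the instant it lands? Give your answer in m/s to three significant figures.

76.9 m/s

Resolve: vₓ = 67.80 cos 57.3° = 36.63 m/s and v_y0 = 67.80 sin 57.3° = 57.05 m/s.
Vertical motion (up positive, ground at y = 0): 4.905 t² − (57.05) t − 66.8 = 0, so t = (57.05 + √(57.05² + 2·9.81·66.8)) / 9.81 = (57.05 + 67.57) / 9.81 = 12.70 s.
Vertical velocity at impact: v_y = v_y0 − g t = 57.05 − 9.81 × 12.70 = −67.57 m/s.
Speed: |v| = √(vₓ² + v_y²) = √(36.63² + 67.57²) = 76.86 m/s.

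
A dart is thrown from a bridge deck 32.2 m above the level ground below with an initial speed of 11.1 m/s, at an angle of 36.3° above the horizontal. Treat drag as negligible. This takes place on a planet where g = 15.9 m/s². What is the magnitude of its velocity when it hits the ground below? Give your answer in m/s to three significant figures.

Components: vₓ = 11.10 cos 36.3° = 8.946 m/s, v_y0 = 11.10 sin 36.3° = 6.571 m/s.
With up positive and y = 0 at the ground: y(t) = 32.2 + (6.571) t − 7.950 t². Setting y = 0 and taking the positive root: t = [6.571 + √(6.571² + 2·15.9·32.2)] / 15.9 = (6.571 + 32.67) / 15.9 = 2.468 s.
Vertical velocity at impact: v_y = v_y0 − g t = 6.571 − 15.9 × 2.468 = −32.67 m/s.
Speed: |v| = √(vₓ² + v_y²) = √(8.946² + 32.67²) = 33.87 m/s.

33.9 m/s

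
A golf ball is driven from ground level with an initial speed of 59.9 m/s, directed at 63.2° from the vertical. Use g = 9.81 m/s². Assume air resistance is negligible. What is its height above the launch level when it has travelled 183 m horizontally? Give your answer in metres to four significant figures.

34.98 m

Components: vₓ = 59.90 sin 63.2° = 53.47 m/s, v_y0 = 59.90 cos 63.2° = 27.01 m/s.
At x = 183 m, t = x/vₓ = 183/53.47 = 3.423 s.
Height: y = v_y0 t − ½ g t² = 27.01 × 3.423 − 4.905 × 3.423² = 92.44 − 57.46 = 34.98 m.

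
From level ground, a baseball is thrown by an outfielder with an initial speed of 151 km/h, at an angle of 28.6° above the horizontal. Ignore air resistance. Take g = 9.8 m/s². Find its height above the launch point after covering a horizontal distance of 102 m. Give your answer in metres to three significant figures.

18.0 m

Convert: 151 km/h = 151/3.6 = 41.94 m/s.
Horizontal component vₓ = 41.94 cos 28.6° = 36.83 m/s; vertical v_y0 = 41.94 sin 28.6° = 20.08 m/s.
Time to reach x = 102 m: t = x/vₓ = 102/36.83 = 2.770 s.
Height: y = v_y0 t − ½ g t² = 20.08 × 2.770 − 4.900 × 2.770² = 55.61 − 37.59 = 18.02 m.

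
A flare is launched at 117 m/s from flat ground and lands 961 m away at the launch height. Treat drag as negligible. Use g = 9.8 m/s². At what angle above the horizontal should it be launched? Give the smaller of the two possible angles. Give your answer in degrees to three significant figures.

R = v₀² sin 2θ / g gives sin 2θ = gR/v₀² = 9.80·961/117² = 0.6880.
2θ = 43.47° or 180° − 43.47° = 136.5°, so θ = 21.74° or 68.26°.
The smaller angle is 21.74°.

21.7°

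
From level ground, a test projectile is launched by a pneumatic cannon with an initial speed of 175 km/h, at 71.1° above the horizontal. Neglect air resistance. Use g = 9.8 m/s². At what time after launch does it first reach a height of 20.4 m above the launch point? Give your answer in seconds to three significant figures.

Convert: 175 km/h = 175/3.6 = 48.61 m/s.
Resolve: vₓ = 48.61 cos 71.1° = 15.75 m/s and v_y0 = 48.61 sin 71.1° = 45.99 m/s.
Height y(t) = 45.99 t − 4.900 t² = 20.4 gives 4.900 t² − 45.99 t + 20.4 = 0.
t = [45.99 ± √(45.99² − 2·9.80·20.4)] / 9.80 = (45.99 ± 41.42) / 9.80, so t = 0.4668 s or t = 8.919 s.
The first (ascending) time is 0.4668 s.

0.467 s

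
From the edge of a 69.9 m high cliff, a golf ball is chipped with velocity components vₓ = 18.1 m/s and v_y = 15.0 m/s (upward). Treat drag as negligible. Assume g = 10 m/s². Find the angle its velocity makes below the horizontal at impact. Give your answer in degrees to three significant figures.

65.8°

With up positive and y = 0 at the ground: y(t) = 69.9 + (15.00) t − 5.000 t². Setting y = 0 and taking the positive root: t = [15.00 + √(15.00² + 2·10.0·69.9)] / 10.0 = (15.00 + 40.29) / 10.0 = 5.529 s.
At impact: v_y = v_y0 − g t = −40.29 m/s; vₓ = 18.10 m/s.
Angle below horizontal: arctan(|v_y|/vₓ) = arctan(40.29/18.10) = 65.81°.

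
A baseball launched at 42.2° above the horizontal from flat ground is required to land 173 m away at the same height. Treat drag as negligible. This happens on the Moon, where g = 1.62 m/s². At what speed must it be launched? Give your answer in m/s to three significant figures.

From R = (v₀² / g) sin 2θ: v₀ = √(gR / sin 2θ).
v₀ = √(1.62 × 173 / sin 84.40°) = √(280.3 / 0.9952) = √281.60 = 16.78 m/s.

16.8 m/s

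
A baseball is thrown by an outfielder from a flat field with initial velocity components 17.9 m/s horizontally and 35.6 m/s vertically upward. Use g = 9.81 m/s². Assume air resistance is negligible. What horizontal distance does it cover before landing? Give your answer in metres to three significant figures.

Flight time T = 2 v_y0 / g = 7.258 s.
Horizontal distance R = vₓ T = 17.90 × 7.258 = 129.9 m.

130 m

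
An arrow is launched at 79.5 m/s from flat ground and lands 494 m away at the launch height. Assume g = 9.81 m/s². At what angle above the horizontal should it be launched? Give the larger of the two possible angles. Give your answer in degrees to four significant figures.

64.97°

From R = (v₀²/g) sin 2θ: sin 2θ = 9.81 × 494 / 6320.2 = 0.7668.
2θ = 50.06° or 180° − 50.06° = 129.9°, so θ = 25.03° or 64.97°.
The larger angle is 64.97°.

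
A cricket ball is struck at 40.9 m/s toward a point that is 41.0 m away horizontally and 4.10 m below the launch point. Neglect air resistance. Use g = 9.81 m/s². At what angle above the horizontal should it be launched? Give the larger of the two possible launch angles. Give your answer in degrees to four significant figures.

83.13°

Trajectory: y = x tanθ − g x² (1 + tan²θ)/(2v₀²). With x = 41.0, y = −4.10, v₀ = 40.9, g = 9.81:
4.929 tan²θ − 41.0 tanθ + (0.8290) = 0.
tanθ = [41.0 ± √(41.0² − 4 × 4.929 × (0.8290))] / (2 × 4.929) = (41.0 ± 40.80) / 9.858, giving tanθ = 0.02027 or 8.298.
θ = 1.161° or 83.13°; the larger is 83.13°.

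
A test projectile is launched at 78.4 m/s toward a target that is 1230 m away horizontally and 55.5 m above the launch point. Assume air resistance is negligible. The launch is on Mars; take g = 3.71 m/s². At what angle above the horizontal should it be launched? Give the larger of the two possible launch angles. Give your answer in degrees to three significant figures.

Trajectory: y = x tanθ − g x² (1 + tan²θ)/(2v₀²). With x = 1230, y = 55.5, v₀ = 78.4, g = 3.71:
456.6 tan²θ − 1230 tanθ + (512.1) = 0.
tanθ = [1230 ± √(1230² − 4 × 456.6 × (512.1))] / (2 × 456.6) = (1230 ± 760.0) / 913.2, giving tanθ = 0.5146 or 2.179.
θ = 27.23° or 65.35°; the larger is 65.35°.

65.4°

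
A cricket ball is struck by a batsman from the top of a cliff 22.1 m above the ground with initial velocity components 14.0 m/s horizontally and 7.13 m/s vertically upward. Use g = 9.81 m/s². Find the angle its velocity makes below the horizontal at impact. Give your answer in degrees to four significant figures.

57.54°

The projectile lands when y = 22.1 + (7.130) t − ½·9.81·t² = 0. Positive root: t = (7.130 + √(7.130² + 2·9.81·22.1)) / 9.81 = (7.130 + 22.01) / 9.81 = 2.970 s.
At impact: v_y = v_y0 − g t = −22.01 m/s; vₓ = 14.00 m/s.
Angle below horizontal: arctan(|v_y|/vₓ) = arctan(22.01/14.00) = 57.54°.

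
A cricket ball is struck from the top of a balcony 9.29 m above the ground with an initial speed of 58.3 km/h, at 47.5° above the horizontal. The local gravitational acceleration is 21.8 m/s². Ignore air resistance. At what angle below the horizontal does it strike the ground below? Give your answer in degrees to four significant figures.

64.94°

Convert: 58.3 km/h = 58.3/3.6 = 16.19 m/s.
Horizontal component vₓ = 16.19 cos 47.5° = 10.94 m/s; vertical v_y0 = 16.19 sin 47.5° = 11.94 m/s.
Vertical motion (up positive, ground at y = 0): 10.90 t² − (11.94) t − 9.29 = 0, so t = (11.94 + √(11.94² + 2·21.8·9.29)) / 21.8 = (11.94 + 23.40) / 21.8 = 1.621 s.
At impact: v_y = v_y0 − g t = −23.40 m/s; vₓ = 10.94 m/s.
Angle below horizontal: arctan(|v_y|/vₓ) = arctan(23.40/10.94) = 64.94°.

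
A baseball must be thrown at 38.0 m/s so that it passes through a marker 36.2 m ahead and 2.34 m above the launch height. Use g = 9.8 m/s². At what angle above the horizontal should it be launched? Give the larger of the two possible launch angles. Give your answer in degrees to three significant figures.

Trajectory: y = x tanθ − g x² (1 + tan²θ)/(2v₀²). With x = 36.2, y = 2.34, v₀ = 38.0, g = 9.80:
4.447 tan²θ − 36.2 tanθ + (6.787) = 0.
tanθ = [36.2 ± √(36.2² − 4 × 4.447 × (6.787))] / (2 × 4.447) = (36.2 ± 34.49) / 8.894, giving tanθ = 0.1920 or 7.949.
θ = 10.87° or 82.83°; the larger is 82.83°.

82.8°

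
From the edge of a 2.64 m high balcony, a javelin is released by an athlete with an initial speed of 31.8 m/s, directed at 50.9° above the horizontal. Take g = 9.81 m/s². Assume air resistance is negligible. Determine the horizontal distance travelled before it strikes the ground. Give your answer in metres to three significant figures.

103 m

Resolve: vₓ = 31.80 cos 50.9° = 20.06 m/s and v_y0 = 31.80 sin 50.9° = 24.68 m/s.
Vertical motion (up positive, ground at y = 0): 4.905 t² − (24.68) t − 2.64 = 0, so t = (24.68 + √(24.68² + 2·9.81·2.64)) / 9.81 = (24.68 + 25.71) / 9.81 = 5.136 s.
Horizontal distance: R = vₓ t = 20.06 × 5.136 = 103.0 m.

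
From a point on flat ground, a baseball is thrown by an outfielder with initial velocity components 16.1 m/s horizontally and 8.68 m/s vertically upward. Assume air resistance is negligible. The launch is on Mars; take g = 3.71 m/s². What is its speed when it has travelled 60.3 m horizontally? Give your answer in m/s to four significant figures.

16.92 m/s

Time to reach x = 60.3 m: t = x/vₓ = 60.3/16.10 = 3.745 s.
Vertical velocity there: v_y = v_y0 − g t = 8.680 − 3.71 × 3.745 = −5.215 m/s.
Speed: √(vₓ² + v_y²) = √(16.10² + 5.215²) = 16.92 m/s.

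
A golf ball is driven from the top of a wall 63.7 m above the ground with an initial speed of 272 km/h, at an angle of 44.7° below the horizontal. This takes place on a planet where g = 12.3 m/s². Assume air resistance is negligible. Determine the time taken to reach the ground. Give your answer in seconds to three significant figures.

Convert: 272 km/h = 272/3.6 = 75.56 m/s.
vₓ = 75.56 cos 44.7° = 53.70 m/s; v_y0 = −53.15 m/s (downward).
With up positive and y = 0 at the ground: y(t) = 63.7 + (−53.15) t − 6.150 t². Setting y = 0 and taking the positive root: t = [−53.15 + √(53.15² + 2·12.3·63.7)] / 12.3 = (−53.15 + 66.27) / 12.3 = 1.067 s.

1.07 s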